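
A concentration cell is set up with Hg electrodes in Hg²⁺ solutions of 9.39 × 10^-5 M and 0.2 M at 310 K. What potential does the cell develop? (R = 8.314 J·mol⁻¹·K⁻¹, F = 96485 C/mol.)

0.10 V

Both half-cells are Hg²⁺/Hg, so E°_cell = 0. The concentrated side is the cathode; the cell reaction moves Hg²⁺ from high to low concentration with n = 2.
Q = [Hg²⁺]_dilute/[Hg²⁺]_conc = 9.39 × 10^-5/0.2 = 4.7 × 10^-4.
E = 0 − (RT/nF) ln Q = −((8.314×310)/(2×96485))(-7.664) = 0.1024 V.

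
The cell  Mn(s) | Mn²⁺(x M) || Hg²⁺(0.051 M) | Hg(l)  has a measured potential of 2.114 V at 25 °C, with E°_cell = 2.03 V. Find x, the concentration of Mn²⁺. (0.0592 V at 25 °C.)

From the Nernst equation, log Q = n(E° − E)/0.0592 = 2(2.03 − 2.114)/0.0592 = -2.838, so Q = 0.00145.
With Q = [Mn²⁺]/[Hg²⁺] and the known concentrations, [Mn²⁺] in the numerator gives [Mn²⁺] = 7.4 × 10^-5 M.

7.4 × 10^-5 M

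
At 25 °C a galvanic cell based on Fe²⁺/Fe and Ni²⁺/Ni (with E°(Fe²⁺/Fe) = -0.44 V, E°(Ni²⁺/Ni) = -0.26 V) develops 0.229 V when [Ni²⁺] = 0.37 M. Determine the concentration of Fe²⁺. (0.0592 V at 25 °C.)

From the Nernst equation, log Q = n(E° − E)/0.0592 = 2(0.18 − 0.229)/0.0592 = -1.655, so Q = 0.0221.
With Q = [Fe²⁺]/[Ni²⁺] and the known concentrations, [Fe²⁺] in the numerator gives [Fe²⁺] = 0.0082 M.

0.0082 M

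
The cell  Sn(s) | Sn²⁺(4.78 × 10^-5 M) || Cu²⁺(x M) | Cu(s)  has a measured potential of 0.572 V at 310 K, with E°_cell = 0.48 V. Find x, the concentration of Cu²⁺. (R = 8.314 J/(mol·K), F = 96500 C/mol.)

0.047 M

From the Nernst equation, ln Q = nF(E° − E)/RT = 2×96500×(0.48 − 0.572)/(8.314×310) = -6.889, so Q = 0.00102.
With Q = [Sn²⁺]/[Cu²⁺] and the known concentrations, [Cu²⁺] in the denominator gives [Cu²⁺] = 0.047 M.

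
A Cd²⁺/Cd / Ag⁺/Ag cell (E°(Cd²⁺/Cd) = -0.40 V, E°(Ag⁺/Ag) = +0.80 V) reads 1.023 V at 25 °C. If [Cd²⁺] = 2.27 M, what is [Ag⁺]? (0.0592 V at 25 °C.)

0.0015 M

From the Nernst equation, log Q = n(E° − E)/0.0592 = 2(1.20 − 1.023)/0.0592 = 5.980, so Q = 9.54 × 10^5.
With Q = [Cd²⁺]/[Ag⁺]^2 and the known concentrations, [Ag⁺]^2 in the denominator gives [Ag⁺] = 0.0015 M.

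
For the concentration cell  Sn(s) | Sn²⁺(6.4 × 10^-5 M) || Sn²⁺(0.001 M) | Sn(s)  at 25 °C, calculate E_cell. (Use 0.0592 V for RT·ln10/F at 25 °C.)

Both half-cells are Sn²⁺/Sn, so E°_cell = 0. The concentrated side is the cathode; the cell reaction moves Sn²⁺ from high to low concentration with n = 2.
Q = [Sn²⁺]_dilute/[Sn²⁺]_conc = 6.4 × 10^-5/0.001 = 0.0640.
E = 0 − (0.0592/2) log Q = −(0.0592/2)(-1.194) = 0.0353 V.

0.035 V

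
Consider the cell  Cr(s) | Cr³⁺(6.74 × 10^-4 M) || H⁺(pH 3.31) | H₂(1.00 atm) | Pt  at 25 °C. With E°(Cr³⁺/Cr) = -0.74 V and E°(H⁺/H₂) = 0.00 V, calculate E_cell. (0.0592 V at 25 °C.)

The hydrogen couple is the cathode, so E°_cell = 0.74 V; n = 6.
[H⁺] = 10^(−3.31) = 4.9 × 10^-4 M, and Q = [Cr³⁺]^2·P(H₂)^3 / [H⁺]^6 = 3.29 × 10^13.
E = E° − (0.0592/6) log Q = 0.74 − (0.0592/6)(13.517) = 0.607 V.

0.61 V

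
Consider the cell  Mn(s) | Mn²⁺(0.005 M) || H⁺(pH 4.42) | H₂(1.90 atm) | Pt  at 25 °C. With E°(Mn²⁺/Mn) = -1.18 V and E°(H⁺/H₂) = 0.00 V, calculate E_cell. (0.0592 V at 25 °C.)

The hydrogen couple is the cathode, so E°_cell = 1.18 V; n = 2.
[H⁺] = 10^(−4.42) = 3.8 × 10^-5 M, and Q = [Mn²⁺]·P(H₂) / [H⁺]^2 = 6.57 × 10^6.
E = E° − (0.0592/2) log Q = 1.18 − (0.0592/2)(6.818) = 0.978 V.

0.98 V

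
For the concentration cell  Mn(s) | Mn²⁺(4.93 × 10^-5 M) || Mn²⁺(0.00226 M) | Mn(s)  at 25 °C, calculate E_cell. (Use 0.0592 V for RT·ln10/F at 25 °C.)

0.049 V

Both half-cells are Mn²⁺/Mn, so E°_cell = 0. The concentrated side is the cathode; the cell reaction moves Mn²⁺ from high to low concentration with n = 2.
Q = [Mn²⁺]_dilute/[Mn²⁺]_conc = 4.93 × 10^-5/0.00226 = 0.0218.
E = 0 − (0.0592/2) log Q = −(0.0592/2)(-1.661) = 0.0492 V.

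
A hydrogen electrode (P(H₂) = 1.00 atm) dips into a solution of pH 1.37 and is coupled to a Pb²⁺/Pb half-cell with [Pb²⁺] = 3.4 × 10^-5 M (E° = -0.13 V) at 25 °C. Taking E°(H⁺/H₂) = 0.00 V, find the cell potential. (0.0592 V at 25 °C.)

The hydrogen couple is the cathode, so E°_cell = 0.13 V; n = 2.
[H⁺] = 10^(−1.37) = 0.043 M, and Q = [Pb²⁺]·P(H₂) / [H⁺]^2 = 0.0187.
E = E° − (0.0592/2) log Q = 0.13 − (0.0592/2)(-1.729) = 0.181 V.

0.18 V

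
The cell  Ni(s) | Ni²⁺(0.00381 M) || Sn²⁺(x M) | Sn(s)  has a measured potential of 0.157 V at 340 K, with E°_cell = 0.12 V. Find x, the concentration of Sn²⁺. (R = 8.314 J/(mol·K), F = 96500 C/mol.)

From the Nernst equation, ln Q = nF(E° − E)/RT = 2×96500×(0.12 − 0.157)/(8.314×340) = -2.526, so Q = 0.0800.
With Q = [Ni²⁺]/[Sn²⁺] and the known concentrations, [Sn²⁺] in the denominator gives [Sn²⁺] = 0.048 M.

0.048 M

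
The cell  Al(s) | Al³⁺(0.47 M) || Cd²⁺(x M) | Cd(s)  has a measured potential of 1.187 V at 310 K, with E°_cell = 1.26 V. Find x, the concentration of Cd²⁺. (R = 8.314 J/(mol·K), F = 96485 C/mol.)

From the Nernst equation, ln Q = nF(E° − E)/RT = 6×96485×(1.26 − 1.187)/(8.314×310) = 16.397, so Q = 1.32 × 10^7.
With Q = [Al³⁺]^2/[Cd²⁺]^3 and the known concentrations, [Cd²⁺]^3 in the denominator gives [Cd²⁺] = 0.0026 M.

0.0026 M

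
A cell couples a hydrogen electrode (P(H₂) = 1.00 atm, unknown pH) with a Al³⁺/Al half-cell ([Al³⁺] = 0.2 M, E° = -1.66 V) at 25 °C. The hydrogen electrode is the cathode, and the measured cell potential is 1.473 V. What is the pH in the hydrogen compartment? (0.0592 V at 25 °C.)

E°_cell = 1.66 V and n = 6.
log Q = n(E° − E)/0.0592 = 6×(1.66 − 1.473)/0.0592 = 18.953.
With Q = [Al³⁺]^2·P(H₂)^3 / [H⁺]^6, solving for [H⁺] gives log[H⁺] = -3.392, so pH = 3.39.

pH = 3.39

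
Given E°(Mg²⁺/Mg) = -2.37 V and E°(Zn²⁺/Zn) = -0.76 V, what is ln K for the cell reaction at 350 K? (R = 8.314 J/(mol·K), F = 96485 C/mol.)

E°_cell = -0.76 − (-2.37) = 1.61 V, with n = 2 electrons transferred.
At equilibrium E = 0, so the Nernst equation gives ln K = nFE°/RT = (2)(96485)(1.61)/((8.314)(350)) = 106.77.

ln K = 106.8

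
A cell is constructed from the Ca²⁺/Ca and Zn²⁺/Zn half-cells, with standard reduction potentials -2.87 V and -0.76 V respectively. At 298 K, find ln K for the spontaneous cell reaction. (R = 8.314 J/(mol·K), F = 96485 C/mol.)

E°_cell = -0.76 − (-2.87) = 2.11 V, with n = 2 electrons transferred.
At equilibrium E = 0, so the Nernst equation gives ln K = nFE°/RT = (2)(96485)(2.11)/((8.314)(298)) = 164.34.

ln K = 164.3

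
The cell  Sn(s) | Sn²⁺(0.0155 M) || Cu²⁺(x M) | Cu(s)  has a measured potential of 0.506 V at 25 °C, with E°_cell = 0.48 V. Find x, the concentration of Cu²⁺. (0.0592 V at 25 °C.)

From the Nernst equation, log Q = n(E° − E)/0.0592 = 2(0.48 − 0.506)/0.0592 = -0.878, so Q = 0.132.
With Q = [Sn²⁺]/[Cu²⁺] and the known concentrations, [Cu²⁺] in the denominator gives [Cu²⁺] = 0.12 M.

0.12 M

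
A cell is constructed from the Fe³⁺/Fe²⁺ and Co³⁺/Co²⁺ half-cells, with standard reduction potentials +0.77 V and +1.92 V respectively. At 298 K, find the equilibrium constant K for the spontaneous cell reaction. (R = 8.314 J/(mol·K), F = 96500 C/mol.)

E°_cell = +1.92 − (+0.77) = 1.15 V, with n = 1 electron transferred.
At equilibrium E = 0, so the Nernst equation gives ln K = nFE°/RT = (1)(96500)(1.15)/((8.314)(298)) = 44.79.
K = e^44.79 = 2.8 × 10^19.

2.8 × 10^19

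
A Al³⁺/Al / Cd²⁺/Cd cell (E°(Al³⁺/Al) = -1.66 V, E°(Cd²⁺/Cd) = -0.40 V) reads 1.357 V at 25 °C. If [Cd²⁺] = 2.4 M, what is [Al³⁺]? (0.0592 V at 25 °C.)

From the Nernst equation, log Q = n(E° − E)/0.0592 = 6(1.26 − 1.357)/0.0592 = -9.831, so Q = 1.48 × 10^-10.
With Q = [Al³⁺]^2/[Cd²⁺]^3 and the known concentrations, [Al³⁺]^2 in the numerator gives [Al³⁺] = 4.5 × 10^-5 M.

4.5 × 10^-5 M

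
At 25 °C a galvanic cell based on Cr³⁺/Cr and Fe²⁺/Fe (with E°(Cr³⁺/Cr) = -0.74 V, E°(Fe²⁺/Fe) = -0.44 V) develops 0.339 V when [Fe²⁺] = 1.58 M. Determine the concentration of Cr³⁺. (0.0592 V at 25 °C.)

0.021 M

From the Nernst equation, log Q = n(E° − E)/0.0592 = 6(0.30 − 0.339)/0.0592 = -3.953, so Q = 1.12 × 10^-4.
With Q = [Cr³⁺]^2/[Fe²⁺]^3 and the known concentrations, [Cr³⁺]^2 in the numerator gives [Cr³⁺] = 0.021 M.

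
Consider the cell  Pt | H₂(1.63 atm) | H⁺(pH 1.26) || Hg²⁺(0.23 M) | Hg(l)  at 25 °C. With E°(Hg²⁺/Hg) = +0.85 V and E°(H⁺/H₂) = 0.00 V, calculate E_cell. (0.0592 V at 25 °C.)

0.91 V

The Hg²⁺/Hg couple is the cathode, so E°_cell = 0.85 V; n = 2.
[H⁺] = 10^(−1.26) = 0.055 M, and Q = [H⁺]^2 / ([Hg²⁺]·P(H₂)) = 0.00806.
E = E° − (0.0592/2) log Q = 0.85 − (0.0592/2)(-2.094) = 0.912 V.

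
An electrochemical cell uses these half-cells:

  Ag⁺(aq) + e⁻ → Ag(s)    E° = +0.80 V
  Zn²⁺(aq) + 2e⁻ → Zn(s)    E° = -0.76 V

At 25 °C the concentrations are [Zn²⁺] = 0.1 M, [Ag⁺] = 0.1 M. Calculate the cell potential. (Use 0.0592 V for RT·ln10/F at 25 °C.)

1.53 V

The Ag⁺/Ag couple has the higher reduction potential and acts as the cathode, so E°_cell = +0.80 − (-0.76) = 1.56 V.
Balancing electrons gives n = 2; the reaction quotient is Q = [Zn²⁺]/[Ag⁺]^2 = 10.0.
At 25 °C, E = E° − (0.0592/n) log Q = 1.56 − (0.0592/2)(1.000) = 1.560 − 0.030 = 1.530 V.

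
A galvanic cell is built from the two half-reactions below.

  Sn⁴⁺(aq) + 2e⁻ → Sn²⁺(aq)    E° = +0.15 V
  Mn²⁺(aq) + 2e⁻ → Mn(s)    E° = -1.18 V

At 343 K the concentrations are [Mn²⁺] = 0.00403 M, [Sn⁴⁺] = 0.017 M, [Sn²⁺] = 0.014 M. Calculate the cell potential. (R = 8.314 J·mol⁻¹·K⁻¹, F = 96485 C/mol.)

The Sn⁴⁺/Sn²⁺ couple has the higher reduction potential and acts as the cathode, so E°_cell = +0.15 − (-1.18) = 1.33 V.
Balancing electrons gives n = 2; the reaction quotient is Q = [Mn²⁺]·[Sn²⁺]/[Sn⁴⁺] = 0.00332.
E = E° − (RT/nF) ln Q = 1.33 − (8.314×343)/(2×96485) × (-5.708) = 1.330 + 0.084 = 1.414 V.

1.41 V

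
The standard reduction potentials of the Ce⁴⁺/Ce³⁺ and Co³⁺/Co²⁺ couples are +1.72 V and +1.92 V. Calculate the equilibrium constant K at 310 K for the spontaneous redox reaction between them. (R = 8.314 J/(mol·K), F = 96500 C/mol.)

1800

E°_cell = +1.92 − (+1.72) = 0.20 V, with n = 1 electron transferred.
At equilibrium E = 0, so the Nernst equation gives ln K = nFE°/RT = (1)(96500)(0.20)/((8.314)(310)) = 7.49.
K = e^7.49 = 1800.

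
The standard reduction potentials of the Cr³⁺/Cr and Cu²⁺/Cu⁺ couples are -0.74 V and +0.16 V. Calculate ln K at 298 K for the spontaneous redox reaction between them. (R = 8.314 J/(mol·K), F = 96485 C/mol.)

ln K = 105.1

E°_cell = +0.16 − (-0.74) = 0.90 V, with n = 3 electrons transferred.
At equilibrium E = 0, so the Nernst equation gives ln K = nFE°/RT = (3)(96485)(0.90)/((8.314)(298)) = 105.15.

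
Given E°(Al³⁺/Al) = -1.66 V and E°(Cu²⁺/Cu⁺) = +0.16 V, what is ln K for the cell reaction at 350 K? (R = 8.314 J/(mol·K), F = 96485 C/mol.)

E°_cell = +0.16 − (-1.66) = 1.82 V, with n = 3 electrons transferred.
At equilibrium E = 0, so the Nernst equation gives ln K = nFE°/RT = (3)(96485)(1.82)/((8.314)(350)) = 181.04.

ln K = 181.0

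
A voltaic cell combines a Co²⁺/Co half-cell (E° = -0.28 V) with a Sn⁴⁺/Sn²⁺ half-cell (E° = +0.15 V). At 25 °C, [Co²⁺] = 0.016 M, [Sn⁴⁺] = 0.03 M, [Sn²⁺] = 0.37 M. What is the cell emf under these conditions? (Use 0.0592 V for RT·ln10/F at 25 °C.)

The Sn⁴⁺/Sn²⁺ couple has the higher reduction potential and acts as the cathode, so E°_cell = +0.15 − (-0.28) = 0.43 V.
Balancing electrons gives n = 2; the reaction quotient is Q = [Co²⁺]·[Sn²⁺]/[Sn⁴⁺] = 0.197.
At 25 °C, E = E° − (0.0592/n) log Q = 0.43 − (0.0592/2)(-0.705) = 0.430 + 0.021 = 0.451 V.

0.451 V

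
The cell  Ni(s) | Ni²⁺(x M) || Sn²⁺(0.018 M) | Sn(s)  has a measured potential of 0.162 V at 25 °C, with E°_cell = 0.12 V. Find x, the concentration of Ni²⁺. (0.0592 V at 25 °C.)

From the Nernst equation, log Q = n(E° − E)/0.0592 = 2(0.12 − 0.162)/0.0592 = -1.419, so Q = 0.0381.
With Q = [Ni²⁺]/[Sn²⁺] and the known concentrations, [Ni²⁺] in the numerator gives [Ni²⁺] = 6.9 × 10^-4 M.

6.9 × 10^-4 M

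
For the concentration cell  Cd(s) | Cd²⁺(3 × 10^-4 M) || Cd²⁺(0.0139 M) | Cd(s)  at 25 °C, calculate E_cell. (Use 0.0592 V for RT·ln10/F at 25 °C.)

Both half-cells are Cd²⁺/Cd, so E°_cell = 0. The concentrated side is the cathode; the cell reaction moves Cd²⁺ from high to low concentration with n = 2.
Q = [Cd²⁺]_dilute/[Cd²⁺]_conc = 3 × 10^-4/0.0139 = 0.0216.
E = 0 − (0.0592/2) log Q = −(0.0592/2)(-1.666) = 0.0493 V.

0.049 V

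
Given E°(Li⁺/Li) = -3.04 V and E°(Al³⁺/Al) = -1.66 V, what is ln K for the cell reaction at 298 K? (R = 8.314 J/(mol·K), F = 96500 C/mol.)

E°_cell = -1.66 − (-3.04) = 1.38 V, with n = 3 electrons transferred.
At equilibrium E = 0, so the Nernst equation gives ln K = nFE°/RT = (3)(96500)(1.38)/((8.314)(298)) = 161.25.

ln K = 161.3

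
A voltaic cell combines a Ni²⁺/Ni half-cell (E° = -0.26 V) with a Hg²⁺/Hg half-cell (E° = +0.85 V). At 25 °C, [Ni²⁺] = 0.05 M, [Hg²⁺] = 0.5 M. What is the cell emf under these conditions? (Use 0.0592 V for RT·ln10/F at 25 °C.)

1.14 V

The Hg²⁺/Hg couple has the higher reduction potential and acts as the cathode, so E°_cell = +0.85 − (-0.26) = 1.11 V.
Balancing electrons gives n = 2; the reaction quotient is Q = [Ni²⁺]/[Hg²⁺] = 0.100.
At 25 °C, E = E° − (0.0592/n) log Q = 1.11 − (0.0592/2)(-1.000) = 1.110 + 0.030 = 1.140 V.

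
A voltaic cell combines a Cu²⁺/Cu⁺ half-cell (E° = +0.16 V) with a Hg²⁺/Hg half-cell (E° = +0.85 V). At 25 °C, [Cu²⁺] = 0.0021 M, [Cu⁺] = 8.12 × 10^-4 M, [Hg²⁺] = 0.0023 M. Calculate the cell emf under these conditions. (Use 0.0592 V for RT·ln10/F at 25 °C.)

0.587 V

The Hg²⁺/Hg couple has the higher reduction potential and acts as the cathode, so E°_cell = +0.85 − (+0.16) = 0.69 V.
Balancing electrons gives n = 2; the reaction quotient is Q = [Cu²⁺]^2/([Cu⁺]^2·[Hg²⁺]) = 2910.
At 25 °C, E = E° − (0.0592/n) log Q = 0.69 − (0.0592/2)(3.464) = 0.690 − 0.103 = 0.587 V.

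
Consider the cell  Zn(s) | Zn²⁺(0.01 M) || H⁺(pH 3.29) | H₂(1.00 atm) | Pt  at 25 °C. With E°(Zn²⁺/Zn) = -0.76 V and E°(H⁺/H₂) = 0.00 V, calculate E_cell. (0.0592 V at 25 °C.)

The hydrogen couple is the cathode, so E°_cell = 0.76 V; n = 2.
[H⁺] = 10^(−3.29) = 5.1 × 10^-4 M, and Q = [Zn²⁺]·P(H₂) / [H⁺]^2 = 3.8 × 10^4.
E = E° − (0.0592/2) log Q = 0.76 − (0.0592/2)(4.580) = 0.624 V.

0.62 V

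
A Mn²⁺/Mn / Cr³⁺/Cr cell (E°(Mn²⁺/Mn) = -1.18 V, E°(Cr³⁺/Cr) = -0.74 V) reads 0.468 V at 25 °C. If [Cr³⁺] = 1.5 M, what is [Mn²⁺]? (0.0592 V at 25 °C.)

From the Nernst equation, log Q = n(E° − E)/0.0592 = 6(0.44 − 0.468)/0.0592 = -2.838, so Q = 0.00145.
With Q = [Mn²⁺]^3/[Cr³⁺]^2 and the known concentrations, [Mn²⁺]^3 in the numerator gives [Mn²⁺] = 0.15 M.

0.15 M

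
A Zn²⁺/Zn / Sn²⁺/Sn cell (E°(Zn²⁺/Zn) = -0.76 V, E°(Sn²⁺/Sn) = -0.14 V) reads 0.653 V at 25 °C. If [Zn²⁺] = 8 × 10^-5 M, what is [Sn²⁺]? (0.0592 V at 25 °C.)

From the Nernst equation, log Q = n(E° − E)/0.0592 = 2(0.62 − 0.653)/0.0592 = -1.115, so Q = 0.0768.
With Q = [Zn²⁺]/[Sn²⁺] and the known concentrations, [Sn²⁺] in the denominator gives [Sn²⁺] = 0.001 M.

0.001 M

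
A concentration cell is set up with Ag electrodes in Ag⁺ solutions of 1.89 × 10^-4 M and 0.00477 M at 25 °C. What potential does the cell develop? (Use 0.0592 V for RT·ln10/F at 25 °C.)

0.083 V

Both half-cells are Ag⁺/Ag, so E°_cell = 0. The concentrated side is the cathode; the cell reaction moves Ag⁺ from high to low concentration with n = 1.
Q = [Ag⁺]_dilute/[Ag⁺]_conc = 1.89 × 10^-4/0.00477 = 0.0396.
E = 0 − (0.0592/1) log Q = −(0.0592/1)(-1.402) = 0.0830 V.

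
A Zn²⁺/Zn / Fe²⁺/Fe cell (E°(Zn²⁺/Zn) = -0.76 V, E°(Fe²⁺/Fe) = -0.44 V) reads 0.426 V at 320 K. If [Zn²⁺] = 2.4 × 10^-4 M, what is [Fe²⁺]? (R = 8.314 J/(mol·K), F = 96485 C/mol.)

0.52 M

From the Nernst equation, ln Q = nF(E° − E)/RT = 2×96485×(0.32 − 0.426)/(8.314×320) = -7.688, so Q = 4.58 × 10^-4.
With Q = [Zn²⁺]/[Fe²⁺] and the known concentrations, [Fe²⁺] in the denominator gives [Fe²⁺] = 0.52 M.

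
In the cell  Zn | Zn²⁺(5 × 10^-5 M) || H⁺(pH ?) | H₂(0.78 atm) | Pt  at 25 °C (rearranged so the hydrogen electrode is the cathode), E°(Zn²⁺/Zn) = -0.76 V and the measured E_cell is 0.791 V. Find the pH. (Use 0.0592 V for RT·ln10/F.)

pH = 1.68

E°_cell = 0.76 V and n = 2.
log Q = n(E° − E)/0.0592 = 2×(0.76 − 0.791)/0.0592 = -1.047.
With Q = [Zn²⁺]·P(H₂) / [H⁺]^2, solving for [H⁺] gives log[H⁺] = -1.681, so pH = 1.68.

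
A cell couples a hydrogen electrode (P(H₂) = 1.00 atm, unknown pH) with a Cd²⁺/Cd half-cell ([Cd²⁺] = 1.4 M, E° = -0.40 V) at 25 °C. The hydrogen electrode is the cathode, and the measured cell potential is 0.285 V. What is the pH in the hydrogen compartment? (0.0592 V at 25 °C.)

E°_cell = 0.40 V and n = 2.
log Q = n(E° − E)/0.0592 = 2×(0.40 − 0.285)/0.0592 = 3.885.
With Q = [Cd²⁺]·P(H₂) / [H⁺]^2, solving for [H⁺] gives log[H⁺] = -1.870, so pH = 1.87.

pH = 1.87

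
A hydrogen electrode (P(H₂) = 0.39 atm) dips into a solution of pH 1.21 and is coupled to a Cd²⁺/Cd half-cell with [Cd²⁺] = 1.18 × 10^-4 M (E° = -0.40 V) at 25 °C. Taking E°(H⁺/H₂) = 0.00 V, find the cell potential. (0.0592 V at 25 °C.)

0.46 V

The hydrogen couple is the cathode, so E°_cell = 0.40 V; n = 2.
[H⁺] = 10^(−1.21) = 0.062 M, and Q = [Cd²⁺]·P(H₂) / [H⁺]^2 = 0.0121.
E = E° − (0.0592/2) log Q = 0.40 − (0.0592/2)(-1.917) = 0.457 V.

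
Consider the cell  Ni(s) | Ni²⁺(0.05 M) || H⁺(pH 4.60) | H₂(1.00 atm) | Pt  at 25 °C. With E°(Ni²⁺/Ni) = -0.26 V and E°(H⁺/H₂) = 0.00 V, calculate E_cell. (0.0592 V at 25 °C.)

The hydrogen couple is the cathode, so E°_cell = 0.26 V; n = 2.
[H⁺] = 10^(−4.60) = 2.5 × 10^-5 M, and Q = [Ni²⁺]·P(H₂) / [H⁺]^2 = 7.92 × 10^7.
E = E° − (0.0592/2) log Q = 0.26 − (0.0592/2)(7.899) = 0.026 V.

0.026 V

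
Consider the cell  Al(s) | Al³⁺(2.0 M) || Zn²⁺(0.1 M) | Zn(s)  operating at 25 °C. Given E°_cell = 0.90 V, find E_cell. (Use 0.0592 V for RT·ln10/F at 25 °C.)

Balancing electrons gives n = 6; the reaction quotient is Q = [Al³⁺]^2/[Zn²⁺]^3 = 4000.
At 25 °C, E = E° − (0.0592/n) log Q = 0.90 − (0.0592/6)(3.602) = 0.900 − 0.036 = 0.864 V.

0.864 V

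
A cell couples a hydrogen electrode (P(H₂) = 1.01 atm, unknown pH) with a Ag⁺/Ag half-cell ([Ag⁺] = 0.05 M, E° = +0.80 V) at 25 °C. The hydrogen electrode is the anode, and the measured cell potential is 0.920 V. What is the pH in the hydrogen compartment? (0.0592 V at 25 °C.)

E°_cell = 0.80 V and n = 2.
log Q = n(E° − E)/0.0592 = 2×(0.80 − 0.920)/0.0592 = -4.054.
With Q = [H⁺]^2 / ([Ag⁺]^2·P(H₂)), solving for [H⁺] gives log[H⁺] = -3.326, so pH = 3.33.

pH = 3.33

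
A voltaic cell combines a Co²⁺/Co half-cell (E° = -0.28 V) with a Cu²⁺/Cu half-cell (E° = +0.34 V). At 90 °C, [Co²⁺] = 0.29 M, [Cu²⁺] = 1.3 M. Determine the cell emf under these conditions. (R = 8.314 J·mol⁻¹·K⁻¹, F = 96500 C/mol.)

0.643 V

The Cu²⁺/Cu couple has the higher reduction potential and acts as the cathode, so E°_cell = +0.34 − (-0.28) = 0.62 V.
Balancing electrons gives n = 2; the reaction quotient is Q = [Co²⁺]/[Cu²⁺] = 0.223.
E = E° − (RT/nF) ln Q = 0.62 − (8.314×363)/(2×96500) × (-1.500) = 0.620 + 0.023 = 0.643 V.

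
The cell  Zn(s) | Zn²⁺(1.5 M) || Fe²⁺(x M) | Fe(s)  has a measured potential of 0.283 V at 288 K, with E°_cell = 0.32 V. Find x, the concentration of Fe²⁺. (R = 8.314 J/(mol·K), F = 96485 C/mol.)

0.076 M

From the Nernst equation, ln Q = nF(E° − E)/RT = 2×96485×(0.32 − 0.283)/(8.314×288) = 2.982, so Q = 19.7.
With Q = [Zn²⁺]/[Fe²⁺] and the known concentrations, [Fe²⁺] in the denominator gives [Fe²⁺] = 0.076 M.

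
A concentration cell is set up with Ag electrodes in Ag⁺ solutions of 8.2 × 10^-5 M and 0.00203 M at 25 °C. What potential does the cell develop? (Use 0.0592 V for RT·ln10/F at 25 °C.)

Both half-cells are Ag⁺/Ag, so E°_cell = 0. The concentrated side is the cathode; the cell reaction moves Ag⁺ from high to low concentration with n = 1.
Q = [Ag⁺]_dilute/[Ag⁺]_conc = 8.2 × 10^-5/0.00203 = 0.0404.
E = 0 − (0.0592/1) log Q = −(0.0592/1)(-1.394) = 0.0825 V.

0.083 V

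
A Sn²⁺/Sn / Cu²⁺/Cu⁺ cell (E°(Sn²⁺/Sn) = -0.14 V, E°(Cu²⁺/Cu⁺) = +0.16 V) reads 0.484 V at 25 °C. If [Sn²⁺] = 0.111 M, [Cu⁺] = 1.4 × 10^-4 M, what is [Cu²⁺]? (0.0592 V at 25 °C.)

From the Nernst equation, log Q = n(E° − E)/0.0592 = 2(0.30 − 0.484)/0.0592 = -6.216, so Q = 6.08 × 10^-7.
With Q = [Sn²⁺]·[Cu⁺]^2/[Cu²⁺]^2 and the known concentrations, [Cu²⁺]^2 in the denominator gives [Cu²⁺] = 0.06 M.

0.06 M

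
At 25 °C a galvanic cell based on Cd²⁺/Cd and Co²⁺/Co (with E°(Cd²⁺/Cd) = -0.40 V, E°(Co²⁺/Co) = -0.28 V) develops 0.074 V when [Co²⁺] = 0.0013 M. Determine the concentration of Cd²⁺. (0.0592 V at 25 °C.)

0.047 M

From the Nernst equation, log Q = n(E° − E)/0.0592 = 2(0.12 − 0.074)/0.0592 = 1.554, so Q = 35.8.
With Q = [Cd²⁺]/[Co²⁺] and the known concentrations, [Cd²⁺] in the numerator gives [Cd²⁺] = 0.047 M.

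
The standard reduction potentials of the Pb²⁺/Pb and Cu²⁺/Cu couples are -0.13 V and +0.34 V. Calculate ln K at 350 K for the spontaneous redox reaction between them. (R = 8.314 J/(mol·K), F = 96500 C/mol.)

ln K = 31.2

E°_cell = +0.34 − (-0.13) = 0.47 V, with n = 2 electrons transferred.
At equilibrium E = 0, so the Nernst equation gives ln K = nFE°/RT = (2)(96500)(0.47)/((8.314)(350)) = 31.17.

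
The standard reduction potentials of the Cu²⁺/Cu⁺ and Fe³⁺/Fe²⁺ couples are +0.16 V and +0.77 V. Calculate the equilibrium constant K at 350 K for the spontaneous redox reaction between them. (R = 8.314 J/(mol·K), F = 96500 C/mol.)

6.1 × 10^8

E°_cell = +0.77 − (+0.16) = 0.61 V, with n = 1 electron transferred.
At equilibrium E = 0, so the Nernst equation gives ln K = nFE°/RT = (1)(96500)(0.61)/((8.314)(350)) = 20.23.
K = e^20.23 = 6.1 × 10^8.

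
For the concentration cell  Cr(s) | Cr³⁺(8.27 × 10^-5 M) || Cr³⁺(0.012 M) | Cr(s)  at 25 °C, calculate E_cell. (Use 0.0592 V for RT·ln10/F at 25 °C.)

0.043 V

Both half-cells are Cr³⁺/Cr, so E°_cell = 0. The concentrated side is the cathode; the cell reaction moves Cr³⁺ from high to low concentration with n = 3.
Q = [Cr³⁺]_dilute/[Cr³⁺]_conc = 8.27 × 10^-5/0.012 = 0.00689.
E = 0 − (0.0592/3) log Q = −(0.0592/3)(-2.162) = 0.0427 V.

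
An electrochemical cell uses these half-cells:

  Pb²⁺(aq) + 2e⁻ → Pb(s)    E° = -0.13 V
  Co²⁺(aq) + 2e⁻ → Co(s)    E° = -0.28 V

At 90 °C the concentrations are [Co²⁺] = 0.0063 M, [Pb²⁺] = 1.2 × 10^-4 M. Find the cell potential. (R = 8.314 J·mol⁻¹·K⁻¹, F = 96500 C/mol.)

The Pb²⁺/Pb couple has the higher reduction potential and acts as the cathode, so E°_cell = -0.13 − (-0.28) = 0.15 V.
Balancing electrons gives n = 2; the reaction quotient is Q = [Co²⁺]/[Pb²⁺] = 52.5.
E = E° − (RT/nF) ln Q = 0.15 − (8.314×363)/(2×96500) × (3.961) = 0.150 − 0.062 = 0.088 V.

0.088 V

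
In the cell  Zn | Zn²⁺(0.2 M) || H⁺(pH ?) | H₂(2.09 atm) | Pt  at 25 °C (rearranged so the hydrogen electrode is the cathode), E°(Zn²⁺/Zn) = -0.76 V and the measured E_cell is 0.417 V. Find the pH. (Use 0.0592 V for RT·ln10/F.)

pH = 5.98

E°_cell = 0.76 V and n = 2.
log Q = n(E° − E)/0.0592 = 2×(0.76 − 0.417)/0.0592 = 11.588.
With Q = [Zn²⁺]·P(H₂) / [H⁺]^2, solving for [H⁺] gives log[H⁺] = -5.983, so pH = 5.98.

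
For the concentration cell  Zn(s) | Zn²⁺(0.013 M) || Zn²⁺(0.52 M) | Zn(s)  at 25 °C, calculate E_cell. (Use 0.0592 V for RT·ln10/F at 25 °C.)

Both half-cells are Zn²⁺/Zn, so E°_cell = 0. The concentrated side is the cathode; the cell reaction moves Zn²⁺ from high to low concentration with n = 2.
Q = [Zn²⁺]_dilute/[Zn²⁺]_conc = 0.013/0.52 = 0.0250.
E = 0 − (0.0592/2) log Q = −(0.0592/2)(-1.602) = 0.0474 V.

0.047 V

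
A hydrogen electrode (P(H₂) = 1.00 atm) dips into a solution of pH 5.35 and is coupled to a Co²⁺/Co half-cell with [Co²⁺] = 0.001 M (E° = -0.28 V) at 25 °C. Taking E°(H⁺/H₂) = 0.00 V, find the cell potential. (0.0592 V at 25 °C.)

The hydrogen couple is the cathode, so E°_cell = 0.28 V; n = 2.
[H⁺] = 10^(−5.35) = 4.5 × 10^-6 M, and Q = [Co²⁺]·P(H₂) / [H⁺]^2 = 5.01 × 10^7.
E = E° − (0.0592/2) log Q = 0.28 − (0.0592/2)(7.700) = 0.052 V.

0.052 V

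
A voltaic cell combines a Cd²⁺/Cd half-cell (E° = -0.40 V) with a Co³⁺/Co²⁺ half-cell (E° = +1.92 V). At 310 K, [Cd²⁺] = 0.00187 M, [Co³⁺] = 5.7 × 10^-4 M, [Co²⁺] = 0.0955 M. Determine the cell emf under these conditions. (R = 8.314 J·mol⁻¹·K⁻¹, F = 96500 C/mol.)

2.27 V

The Co³⁺/Co²⁺ couple has the higher reduction potential and acts as the cathode, so E°_cell = +1.92 − (-0.40) = 2.32 V.
Balancing electrons gives n = 2; the reaction quotient is Q = [Cd²⁺]·[Co²⁺]^2/[Co³⁺]^2 = 52.5.
E = E° − (RT/nF) ln Q = 2.32 − (8.314×310)/(2×96500) × (3.961) = 2.320 − 0.053 = 2.267 V.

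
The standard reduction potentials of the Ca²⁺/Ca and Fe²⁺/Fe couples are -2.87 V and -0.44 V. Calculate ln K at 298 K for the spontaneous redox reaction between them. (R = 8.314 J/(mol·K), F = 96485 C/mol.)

ln K = 189.3

E°_cell = -0.44 − (-2.87) = 2.43 V, with n = 2 electrons transferred.
At equilibrium E = 0, so the Nernst equation gives ln K = nFE°/RT = (2)(96485)(2.43)/((8.314)(298)) = 189.26.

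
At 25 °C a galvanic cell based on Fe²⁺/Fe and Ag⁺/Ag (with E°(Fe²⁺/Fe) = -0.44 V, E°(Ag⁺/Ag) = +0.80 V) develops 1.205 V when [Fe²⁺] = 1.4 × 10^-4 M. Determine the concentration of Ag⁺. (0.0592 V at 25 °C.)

From the Nernst equation, log Q = n(E° − E)/0.0592 = 2(1.24 − 1.205)/0.0592 = 1.182, so Q = 15.2.
With Q = [Fe²⁺]/[Ag⁺]^2 and the known concentrations, [Ag⁺]^2 in the denominator gives [Ag⁺] = 0.003 M.

0.003 M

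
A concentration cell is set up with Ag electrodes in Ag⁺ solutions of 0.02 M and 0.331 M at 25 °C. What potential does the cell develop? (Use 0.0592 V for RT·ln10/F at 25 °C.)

Both half-cells are Ag⁺/Ag, so E°_cell = 0. The concentrated side is the cathode; the cell reaction moves Ag⁺ from high to low concentration with n = 1.
Q = [Ag⁺]_dilute/[Ag⁺]_conc = 0.02/0.331 = 0.0604.
E = 0 − (0.0592/1) log Q = −(0.0592/1)(-1.219) = 0.0722 V.

0.072 V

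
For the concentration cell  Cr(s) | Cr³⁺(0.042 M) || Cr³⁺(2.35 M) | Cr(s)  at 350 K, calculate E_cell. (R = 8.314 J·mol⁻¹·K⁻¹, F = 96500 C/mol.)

0.040 V

Both half-cells are Cr³⁺/Cr, so E°_cell = 0. The concentrated side is the cathode; the cell reaction moves Cr³⁺ from high to low concentration with n = 3.
Q = [Cr³⁺]_dilute/[Cr³⁺]_conc = 0.042/2.35 = 0.0179.
E = 0 − (RT/nF) ln Q = −((8.314×350)/(3×96500))(-4.025) = 0.0405 V.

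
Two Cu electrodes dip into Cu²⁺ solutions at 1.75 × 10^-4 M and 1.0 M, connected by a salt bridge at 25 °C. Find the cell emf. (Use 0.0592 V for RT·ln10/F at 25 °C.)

0.11 V

Both half-cells are Cu²⁺/Cu, so E°_cell = 0. The concentrated side is the cathode; the cell reaction moves Cu²⁺ from high to low concentration with n = 2.
Q = [Cu²⁺]_dilute/[Cu²⁺]_conc = 1.75 × 10^-4/1.0 = 1.75 × 10^-4.
E = 0 − (0.0592/2) log Q = −(0.0592/2)(-3.757) = 0.1112 V.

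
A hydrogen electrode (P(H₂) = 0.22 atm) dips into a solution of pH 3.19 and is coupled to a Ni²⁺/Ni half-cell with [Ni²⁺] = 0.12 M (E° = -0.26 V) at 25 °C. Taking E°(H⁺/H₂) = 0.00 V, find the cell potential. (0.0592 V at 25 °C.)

0.12 V

The hydrogen couple is the cathode, so E°_cell = 0.26 V; n = 2.
[H⁺] = 10^(−3.19) = 6.5 × 10^-4 M, and Q = [Ni²⁺]·P(H₂) / [H⁺]^2 = 6.33 × 10^4.
E = E° − (0.0592/2) log Q = 0.26 − (0.0592/2)(4.802) = 0.118 V.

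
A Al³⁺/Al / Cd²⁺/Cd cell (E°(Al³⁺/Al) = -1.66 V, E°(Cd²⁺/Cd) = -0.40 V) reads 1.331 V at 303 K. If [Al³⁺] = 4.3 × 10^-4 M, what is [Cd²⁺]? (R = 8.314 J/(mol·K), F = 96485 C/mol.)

From the Nernst equation, ln Q = nF(E° − E)/RT = 6×96485×(1.26 − 1.331)/(8.314×303) = -16.316, so Q = 8.2 × 10^-8.
With Q = [Al³⁺]^2/[Cd²⁺]^3 and the known concentrations, [Cd²⁺]^3 in the denominator gives [Cd²⁺] = 1.3 M.

1.3 M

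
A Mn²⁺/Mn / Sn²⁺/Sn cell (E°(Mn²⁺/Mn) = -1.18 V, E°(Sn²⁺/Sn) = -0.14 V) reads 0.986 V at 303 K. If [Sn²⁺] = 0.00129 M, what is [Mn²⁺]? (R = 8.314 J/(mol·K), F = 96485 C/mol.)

0.081 M

From the Nernst equation, ln Q = nF(E° − E)/RT = 2×96485×(1.04 − 0.986)/(8.314×303) = 4.136, so Q = 62.6.
With Q = [Mn²⁺]/[Sn²⁺] and the known concentrations, [Mn²⁺] in the numerator gives [Mn²⁺] = 0.081 M.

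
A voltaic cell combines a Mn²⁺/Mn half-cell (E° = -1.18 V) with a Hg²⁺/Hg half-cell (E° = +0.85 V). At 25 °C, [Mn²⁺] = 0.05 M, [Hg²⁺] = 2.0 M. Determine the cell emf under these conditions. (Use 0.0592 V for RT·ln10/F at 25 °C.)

The Hg²⁺/Hg couple has the higher reduction potential and acts as the cathode, so E°_cell = +0.85 − (-1.18) = 2.03 V.
Balancing electrons gives n = 2; the reaction quotient is Q = [Mn²⁺]/[Hg²⁺] = 0.0250.
At 25 °C, E = E° − (0.0592/n) log Q = 2.03 − (0.0592/2)(-1.602) = 2.030 + 0.047 = 2.077 V.

2.08 V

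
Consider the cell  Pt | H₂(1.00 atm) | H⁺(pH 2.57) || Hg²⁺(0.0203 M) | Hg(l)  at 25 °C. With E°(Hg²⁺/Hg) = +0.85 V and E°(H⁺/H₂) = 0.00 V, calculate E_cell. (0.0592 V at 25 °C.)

0.95 V

The Hg²⁺/Hg couple is the cathode, so E°_cell = 0.85 V; n = 2.
[H⁺] = 10^(−2.57) = 0.0027 M, and Q = [H⁺]^2 / ([Hg²⁺]·P(H₂)) = 3.57 × 10^-4.
E = E° − (0.0592/2) log Q = 0.85 − (0.0592/2)(-3.447) = 0.952 V.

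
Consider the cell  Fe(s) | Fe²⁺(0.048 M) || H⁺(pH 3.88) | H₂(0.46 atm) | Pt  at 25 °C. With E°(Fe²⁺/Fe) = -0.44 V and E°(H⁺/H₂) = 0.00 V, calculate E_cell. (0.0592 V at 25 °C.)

0.26 V

The hydrogen couple is the cathode, so E°_cell = 0.44 V; n = 2.
[H⁺] = 10^(−3.88) = 1.3 × 10^-4 M, and Q = [Fe²⁺]·P(H₂) / [H⁺]^2 = 1.27 × 10^6.
E = E° − (0.0592/2) log Q = 0.44 − (0.0592/2)(6.104) = 0.259 V.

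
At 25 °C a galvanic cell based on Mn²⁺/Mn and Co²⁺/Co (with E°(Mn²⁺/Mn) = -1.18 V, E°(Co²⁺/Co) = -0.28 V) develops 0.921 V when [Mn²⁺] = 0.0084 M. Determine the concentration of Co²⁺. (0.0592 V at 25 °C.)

From the Nernst equation, log Q = n(E° − E)/0.0592 = 2(0.90 − 0.921)/0.0592 = -0.709, so Q = 0.195.
With Q = [Mn²⁺]/[Co²⁺] and the known concentrations, [Co²⁺] in the denominator gives [Co²⁺] = 0.043 M.

0.043 M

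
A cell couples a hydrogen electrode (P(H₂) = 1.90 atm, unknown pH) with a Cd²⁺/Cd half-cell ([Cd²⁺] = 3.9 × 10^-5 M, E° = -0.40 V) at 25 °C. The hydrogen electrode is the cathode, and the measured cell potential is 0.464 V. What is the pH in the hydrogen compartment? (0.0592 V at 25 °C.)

pH = 0.98

E°_cell = 0.40 V and n = 2.
log Q = n(E° − E)/0.0592 = 2×(0.40 − 0.464)/0.0592 = -2.162.
With Q = [Cd²⁺]·P(H₂) / [H⁺]^2, solving for [H⁺] gives log[H⁺] = -0.984, so pH = 0.98.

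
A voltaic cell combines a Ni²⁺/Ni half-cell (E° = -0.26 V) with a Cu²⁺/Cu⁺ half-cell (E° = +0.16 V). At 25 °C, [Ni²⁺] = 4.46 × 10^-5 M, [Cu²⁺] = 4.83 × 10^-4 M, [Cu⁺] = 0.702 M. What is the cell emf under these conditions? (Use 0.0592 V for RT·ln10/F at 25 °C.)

The Cu²⁺/Cu⁺ couple has the higher reduction potential and acts as the cathode, so E°_cell = +0.16 − (-0.26) = 0.42 V.
Balancing electrons gives n = 2; the reaction quotient is Q = [Ni²⁺]·[Cu⁺]^2/[Cu²⁺]^2 = 94.2.
At 25 °C, E = E° − (0.0592/n) log Q = 0.42 − (0.0592/2)(1.974) = 0.420 − 0.058 = 0.362 V.

0.362 V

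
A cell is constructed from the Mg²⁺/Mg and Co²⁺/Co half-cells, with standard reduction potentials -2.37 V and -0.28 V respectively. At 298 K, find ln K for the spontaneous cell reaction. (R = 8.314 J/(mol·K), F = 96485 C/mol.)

ln K = 162.8

E°_cell = -0.28 − (-2.37) = 2.09 V, with n = 2 electrons transferred.
At equilibrium E = 0, so the Nernst equation gives ln K = nFE°/RT = (2)(96485)(2.09)/((8.314)(298)) = 162.78.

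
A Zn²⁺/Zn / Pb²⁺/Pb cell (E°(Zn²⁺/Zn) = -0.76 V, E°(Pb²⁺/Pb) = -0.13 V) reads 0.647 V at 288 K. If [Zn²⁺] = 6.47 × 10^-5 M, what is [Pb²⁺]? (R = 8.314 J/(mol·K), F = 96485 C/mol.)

2.5 × 10^-4 M

From the Nernst equation, ln Q = nF(E° − E)/RT = 2×96485×(0.63 − 0.647)/(8.314×288) = -1.370, so Q = 0.254.
With Q = [Zn²⁺]/[Pb²⁺] and the known concentrations, [Pb²⁺] in the denominator gives [Pb²⁺] = 2.5 × 10^-4 M.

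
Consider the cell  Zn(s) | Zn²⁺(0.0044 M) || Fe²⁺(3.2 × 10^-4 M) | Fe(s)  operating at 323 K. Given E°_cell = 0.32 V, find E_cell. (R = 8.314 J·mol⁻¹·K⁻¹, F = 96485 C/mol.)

0.284 V

Balancing electrons gives n = 2; the reaction quotient is Q = [Zn²⁺]/[Fe²⁺] = 13.8.
E = E° − (RT/nF) ln Q = 0.32 − (8.314×323)/(2×96485) × (2.621) = 0.320 − 0.036 = 0.284 V.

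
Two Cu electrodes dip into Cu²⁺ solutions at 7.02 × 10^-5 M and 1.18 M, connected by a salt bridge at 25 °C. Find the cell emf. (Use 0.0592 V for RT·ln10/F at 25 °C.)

Both half-cells are Cu²⁺/Cu, so E°_cell = 0. The concentrated side is the cathode; the cell reaction moves Cu²⁺ from high to low concentration with n = 2.
Q = [Cu²⁺]_dilute/[Cu²⁺]_conc = 7.02 × 10^-5/1.18 = 5.95 × 10^-5.
E = 0 − (0.0592/2) log Q = −(0.0592/2)(-4.226) = 0.1251 V.

0.13 V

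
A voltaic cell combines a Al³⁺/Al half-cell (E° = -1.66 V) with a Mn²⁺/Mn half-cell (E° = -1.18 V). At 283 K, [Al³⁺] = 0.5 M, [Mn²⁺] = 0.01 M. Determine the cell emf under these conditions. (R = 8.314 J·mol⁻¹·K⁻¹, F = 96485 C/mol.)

The Mn²⁺/Mn couple has the higher reduction potential and acts as the cathode, so E°_cell = -1.18 − (-1.66) = 0.48 V.
Balancing electrons gives n = 6; the reaction quotient is Q = [Al³⁺]^2/[Mn²⁺]^3 = 2.5 × 10^5.
E = E° − (RT/nF) ln Q = 0.48 − (8.314×283)/(6×96485) × (12.429) = 0.480 − 0.051 = 0.429 V.

0.429 V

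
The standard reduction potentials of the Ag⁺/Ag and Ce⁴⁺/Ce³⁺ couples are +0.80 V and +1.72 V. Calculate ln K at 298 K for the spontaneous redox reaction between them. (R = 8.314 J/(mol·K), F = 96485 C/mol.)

ln K = 35.8

E°_cell = +1.72 − (+0.80) = 0.92 V, with n = 1 electron transferred.
At equilibrium E = 0, so the Nernst equation gives ln K = nFE°/RT = (1)(96485)(0.92)/((8.314)(298)) = 35.83.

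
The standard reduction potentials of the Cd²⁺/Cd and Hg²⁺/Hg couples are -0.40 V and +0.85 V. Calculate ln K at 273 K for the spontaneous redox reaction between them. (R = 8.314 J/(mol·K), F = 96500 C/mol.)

ln K = 106.3

E°_cell = +0.85 − (-0.40) = 1.25 V, with n = 2 electrons transferred.
At equilibrium E = 0, so the Nernst equation gives ln K = nFE°/RT = (2)(96500)(1.25)/((8.314)(273)) = 106.29.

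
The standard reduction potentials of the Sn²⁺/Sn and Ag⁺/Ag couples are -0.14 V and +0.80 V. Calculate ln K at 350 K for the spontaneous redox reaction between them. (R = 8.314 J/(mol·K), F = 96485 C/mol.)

ln K = 62.3

E°_cell = +0.80 − (-0.14) = 0.94 V, with n = 2 electrons transferred.
At equilibrium E = 0, so the Nernst equation gives ln K = nFE°/RT = (2)(96485)(0.94)/((8.314)(350)) = 62.34.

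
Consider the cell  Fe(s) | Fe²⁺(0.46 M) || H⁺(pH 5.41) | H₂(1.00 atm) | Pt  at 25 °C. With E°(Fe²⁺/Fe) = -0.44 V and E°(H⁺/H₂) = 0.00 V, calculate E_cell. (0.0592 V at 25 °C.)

0.13 V

The hydrogen couple is the cathode, so E°_cell = 0.44 V; n = 2.
[H⁺] = 10^(−5.41) = 3.9 × 10^-6 M, and Q = [Fe²⁺]·P(H₂) / [H⁺]^2 = 3.04 × 10^10.
E = E° − (0.0592/2) log Q = 0.44 − (0.0592/2)(10.483) = 0.130 V.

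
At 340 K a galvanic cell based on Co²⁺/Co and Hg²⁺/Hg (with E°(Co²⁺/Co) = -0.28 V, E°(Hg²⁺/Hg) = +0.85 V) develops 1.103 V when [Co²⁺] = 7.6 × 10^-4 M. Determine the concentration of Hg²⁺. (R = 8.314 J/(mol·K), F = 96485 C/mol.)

From the Nernst equation, ln Q = nF(E° − E)/RT = 2×96485×(1.13 − 1.103)/(8.314×340) = 1.843, so Q = 6.32.
With Q = [Co²⁺]/[Hg²⁺] and the known concentrations, [Hg²⁺] in the denominator gives [Hg²⁺] = 1.2 × 10^-4 M.

1.2 × 10^-4 M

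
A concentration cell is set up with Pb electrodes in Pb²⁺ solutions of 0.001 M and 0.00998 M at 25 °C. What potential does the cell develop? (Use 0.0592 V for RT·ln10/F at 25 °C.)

0.030 V

Both half-cells are Pb²⁺/Pb, so E°_cell = 0. The concentrated side is the cathode; the cell reaction moves Pb²⁺ from high to low concentration with n = 2.
Q = [Pb²⁺]_dilute/[Pb²⁺]_conc = 0.001/0.00998 = 0.100.
E = 0 − (0.0592/2) log Q = −(0.0592/2)(-0.999) = 0.0296 V.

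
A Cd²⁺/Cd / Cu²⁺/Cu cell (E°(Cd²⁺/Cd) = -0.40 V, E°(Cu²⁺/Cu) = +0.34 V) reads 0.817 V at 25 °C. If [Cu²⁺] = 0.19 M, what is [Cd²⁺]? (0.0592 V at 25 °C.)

4.8 × 10^-4 M

From the Nernst equation, log Q = n(E° − E)/0.0592 = 2(0.74 − 0.817)/0.0592 = -2.601, so Q = 0.00250.
With Q = [Cd²⁺]/[Cu²⁺] and the known concentrations, [Cd²⁺] in the numerator gives [Cd²⁺] = 4.8 × 10^-4 M.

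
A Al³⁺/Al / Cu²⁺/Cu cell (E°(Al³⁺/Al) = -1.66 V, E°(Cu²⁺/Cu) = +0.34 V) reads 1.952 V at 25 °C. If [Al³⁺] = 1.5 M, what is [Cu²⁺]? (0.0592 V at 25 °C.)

From the Nernst equation, log Q = n(E° − E)/0.0592 = 6(2.00 − 1.952)/0.0592 = 4.865, so Q = 7.33 × 10^4.
With Q = [Al³⁺]^2/[Cu²⁺]^3 and the known concentrations, [Cu²⁺]^3 in the denominator gives [Cu²⁺] = 0.031 M.

0.031 M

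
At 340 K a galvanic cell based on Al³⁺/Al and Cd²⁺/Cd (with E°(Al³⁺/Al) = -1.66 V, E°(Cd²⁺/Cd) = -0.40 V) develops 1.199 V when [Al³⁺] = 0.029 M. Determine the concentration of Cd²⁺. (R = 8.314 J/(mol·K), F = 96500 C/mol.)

0.0015 M

From the Nernst equation, ln Q = nF(E° − E)/RT = 6×96500×(1.26 − 1.199)/(8.314×340) = 12.495, so Q = 2.67 × 10^5.
With Q = [Al³⁺]^2/[Cd²⁺]^3 and the known concentrations, [Cd²⁺]^3 in the denominator gives [Cd²⁺] = 0.0015 M.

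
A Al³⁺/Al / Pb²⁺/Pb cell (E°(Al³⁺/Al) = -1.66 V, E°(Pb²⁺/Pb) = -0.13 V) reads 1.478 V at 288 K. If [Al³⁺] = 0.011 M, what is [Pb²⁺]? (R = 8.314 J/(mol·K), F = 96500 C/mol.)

From the Nernst equation, ln Q = nF(E° − E)/RT = 6×96500×(1.53 − 1.478)/(8.314×288) = 12.574, so Q = 2.89 × 10^5.
With Q = [Al³⁺]^2/[Pb²⁺]^3 and the known concentrations, [Pb²⁺]^3 in the denominator gives [Pb²⁺] = 7.5 × 10^-4 M.

7.5 × 10^-4 M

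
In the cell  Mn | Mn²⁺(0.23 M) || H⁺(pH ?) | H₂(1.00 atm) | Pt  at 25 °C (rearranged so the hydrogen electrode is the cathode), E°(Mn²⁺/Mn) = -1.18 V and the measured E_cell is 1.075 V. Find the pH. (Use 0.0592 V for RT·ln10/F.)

E°_cell = 1.18 V and n = 2.
log Q = n(E° − E)/0.0592 = 2×(1.18 − 1.075)/0.0592 = 3.547.
With Q = [Mn²⁺]·P(H₂) / [H⁺]^2, solving for [H⁺] gives log[H⁺] = -2.093, so pH = 2.09.

pH = 2.09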